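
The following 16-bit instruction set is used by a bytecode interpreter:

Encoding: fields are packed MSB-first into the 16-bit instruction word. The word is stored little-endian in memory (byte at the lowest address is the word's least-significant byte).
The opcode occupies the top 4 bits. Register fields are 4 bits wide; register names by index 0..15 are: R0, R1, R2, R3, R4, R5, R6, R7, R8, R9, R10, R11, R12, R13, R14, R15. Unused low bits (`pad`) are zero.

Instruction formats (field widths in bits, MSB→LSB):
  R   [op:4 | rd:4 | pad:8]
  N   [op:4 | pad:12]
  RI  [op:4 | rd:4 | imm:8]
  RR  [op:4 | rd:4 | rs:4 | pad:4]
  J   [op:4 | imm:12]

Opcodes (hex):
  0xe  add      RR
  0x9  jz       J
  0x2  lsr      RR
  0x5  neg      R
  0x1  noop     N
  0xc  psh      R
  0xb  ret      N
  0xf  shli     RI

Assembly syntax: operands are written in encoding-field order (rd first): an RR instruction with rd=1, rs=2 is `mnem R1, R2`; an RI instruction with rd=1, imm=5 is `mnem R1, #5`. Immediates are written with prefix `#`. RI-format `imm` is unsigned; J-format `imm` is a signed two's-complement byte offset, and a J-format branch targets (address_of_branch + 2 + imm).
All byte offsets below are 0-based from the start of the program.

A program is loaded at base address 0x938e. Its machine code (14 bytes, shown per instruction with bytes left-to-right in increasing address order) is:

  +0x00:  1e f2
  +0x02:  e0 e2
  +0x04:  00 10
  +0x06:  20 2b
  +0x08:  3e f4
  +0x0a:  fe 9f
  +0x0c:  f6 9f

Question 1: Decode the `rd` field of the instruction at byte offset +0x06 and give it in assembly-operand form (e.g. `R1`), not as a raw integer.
R11

[06] 20 2b → 0x2b20
  top 4b → 0x2 → lsr [RR]
  rd@[11:8]=0xb ⇒ R11
  rs@[7:4]=0x2 ⇒ R2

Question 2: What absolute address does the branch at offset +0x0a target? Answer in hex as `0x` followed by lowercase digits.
+0x0a: fe 9f ⇒ word 0x9ffe (little)
  top 4b → 0x9 → jz [J]
  imm: (w>>0)&0xfff=0xffe (s12→-2) → #-2
  target = base 0x938e + off 0x0a + 2 + imm -2 = 0x9398

0x9398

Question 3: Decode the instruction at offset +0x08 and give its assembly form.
shli R4, #62

[08] 3e f4 → 0xf43e
  top 4b → 0xf → shli [RI]
  rd: (w>>8)&0xf=0x4 → R4
  imm: (w>>0)&0xff=0x3e → #62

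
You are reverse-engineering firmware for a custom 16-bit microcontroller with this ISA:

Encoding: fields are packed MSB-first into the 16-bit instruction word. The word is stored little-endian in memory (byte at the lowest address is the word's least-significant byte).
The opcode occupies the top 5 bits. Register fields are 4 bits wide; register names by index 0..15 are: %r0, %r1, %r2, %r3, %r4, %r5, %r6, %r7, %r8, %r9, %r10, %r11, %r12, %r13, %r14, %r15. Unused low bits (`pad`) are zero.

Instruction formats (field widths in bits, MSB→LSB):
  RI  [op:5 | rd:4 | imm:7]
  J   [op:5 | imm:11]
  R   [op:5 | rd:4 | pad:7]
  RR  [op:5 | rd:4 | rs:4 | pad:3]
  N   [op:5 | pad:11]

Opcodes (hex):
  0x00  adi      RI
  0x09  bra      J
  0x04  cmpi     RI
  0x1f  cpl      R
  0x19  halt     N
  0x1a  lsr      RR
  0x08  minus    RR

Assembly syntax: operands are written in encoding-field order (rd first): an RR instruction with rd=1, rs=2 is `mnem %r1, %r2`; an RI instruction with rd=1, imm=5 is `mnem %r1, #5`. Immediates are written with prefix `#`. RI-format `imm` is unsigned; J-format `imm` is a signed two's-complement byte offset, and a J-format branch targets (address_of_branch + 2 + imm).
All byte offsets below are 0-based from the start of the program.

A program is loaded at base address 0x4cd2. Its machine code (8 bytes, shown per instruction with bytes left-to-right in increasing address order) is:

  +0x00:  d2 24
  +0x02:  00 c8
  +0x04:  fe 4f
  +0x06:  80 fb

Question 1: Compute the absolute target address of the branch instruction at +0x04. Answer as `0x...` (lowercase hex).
0x4cd6

off 0x04: read fe 4f as little → 0x4ffe
  opcode bits[15:11]=0x9: bra/J
  imm@[10:0]=0x7fe (s11→-2) ⇒ #-2
  target = base 0x4cd2 + off 0x04 + 2 + imm -2 = 0x4cd6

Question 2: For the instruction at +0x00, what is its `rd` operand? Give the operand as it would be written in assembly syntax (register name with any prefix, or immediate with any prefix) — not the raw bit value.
off 0x00: read d2 24 as little → 0x24d2
  opcode bits[15:11]=0x4: cmpi/RI
  [10:7] rd=9 = %r9
  [6:0] imm=82 = #82

%r9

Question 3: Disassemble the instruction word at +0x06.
@+06  little-endian(80 fb) = 0xfb80
  top 5b → 0x1f → cpl [R]
  rd@[10:7]=0x7 ⇒ %r7

cpl %r7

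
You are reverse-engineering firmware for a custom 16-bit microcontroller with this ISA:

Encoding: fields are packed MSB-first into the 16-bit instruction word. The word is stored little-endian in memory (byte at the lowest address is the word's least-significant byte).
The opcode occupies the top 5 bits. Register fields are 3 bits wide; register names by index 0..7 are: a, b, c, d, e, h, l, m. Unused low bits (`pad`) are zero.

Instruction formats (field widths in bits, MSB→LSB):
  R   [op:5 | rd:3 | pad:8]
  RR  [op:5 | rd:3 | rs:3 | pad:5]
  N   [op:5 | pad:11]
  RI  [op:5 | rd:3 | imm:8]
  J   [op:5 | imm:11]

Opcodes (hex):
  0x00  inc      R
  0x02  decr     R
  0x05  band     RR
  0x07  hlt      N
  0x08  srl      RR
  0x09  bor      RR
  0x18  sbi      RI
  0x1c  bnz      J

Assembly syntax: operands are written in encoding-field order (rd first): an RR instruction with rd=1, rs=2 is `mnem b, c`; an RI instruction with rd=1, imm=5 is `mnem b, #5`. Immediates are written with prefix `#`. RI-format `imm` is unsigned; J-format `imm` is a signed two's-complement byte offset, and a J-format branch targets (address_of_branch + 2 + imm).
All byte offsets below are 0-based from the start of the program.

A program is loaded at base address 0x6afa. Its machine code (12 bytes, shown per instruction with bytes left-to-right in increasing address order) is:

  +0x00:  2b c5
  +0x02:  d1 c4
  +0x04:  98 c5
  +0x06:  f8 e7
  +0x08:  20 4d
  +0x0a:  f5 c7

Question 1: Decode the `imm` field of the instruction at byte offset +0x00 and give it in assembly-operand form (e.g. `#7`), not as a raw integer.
#43

+0x00: 2b c5 ⇒ word 0xc52b (little)
  op=0xc52b>>11=0x18 ⇒ sbi (RI)
  rd@[10:8]=0x5 ⇒ h
  imm@[7:0]=0x2b ⇒ #43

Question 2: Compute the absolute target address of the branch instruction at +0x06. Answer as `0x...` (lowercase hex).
0x6afa

off 0x06: read f8 e7 as little → 0xe7f8
  op=0xe7f8>>11=0x1c ⇒ bnz (J)
  imm@[10:0]=0x7f8 (s11→-8) ⇒ #-8
  target = base 0x6afa + off 0x06 + 2 + imm -8 = 0x6afa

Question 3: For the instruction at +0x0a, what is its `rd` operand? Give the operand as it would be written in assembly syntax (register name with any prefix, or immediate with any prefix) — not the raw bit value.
+0x0a: f5 c7 ⇒ word 0xc7f5 (little)
  opcode bits[15:11]=0x18: sbi/RI
  rd: (w>>8)&0x7=0x7 → m
  imm: (w>>0)&0xff=0xf5 → #245

m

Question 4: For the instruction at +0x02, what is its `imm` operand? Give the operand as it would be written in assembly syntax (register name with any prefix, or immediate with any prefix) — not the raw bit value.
off 0x02: read d1 c4 as little → 0xc4d1
  op=0xc4d1>>11=0x18 ⇒ sbi (RI)
  [10:8] rd=4 = e
  [7:0] imm=209 = #209

#209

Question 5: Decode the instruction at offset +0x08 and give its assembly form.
bor h, b

+0x08: 20 4d ⇒ word 0x4d20 (little)
  top 5b → 0x9 → bor [RR]
  rd@[10:8]=0x5 ⇒ h
  rs@[7:5]=0x1 ⇒ b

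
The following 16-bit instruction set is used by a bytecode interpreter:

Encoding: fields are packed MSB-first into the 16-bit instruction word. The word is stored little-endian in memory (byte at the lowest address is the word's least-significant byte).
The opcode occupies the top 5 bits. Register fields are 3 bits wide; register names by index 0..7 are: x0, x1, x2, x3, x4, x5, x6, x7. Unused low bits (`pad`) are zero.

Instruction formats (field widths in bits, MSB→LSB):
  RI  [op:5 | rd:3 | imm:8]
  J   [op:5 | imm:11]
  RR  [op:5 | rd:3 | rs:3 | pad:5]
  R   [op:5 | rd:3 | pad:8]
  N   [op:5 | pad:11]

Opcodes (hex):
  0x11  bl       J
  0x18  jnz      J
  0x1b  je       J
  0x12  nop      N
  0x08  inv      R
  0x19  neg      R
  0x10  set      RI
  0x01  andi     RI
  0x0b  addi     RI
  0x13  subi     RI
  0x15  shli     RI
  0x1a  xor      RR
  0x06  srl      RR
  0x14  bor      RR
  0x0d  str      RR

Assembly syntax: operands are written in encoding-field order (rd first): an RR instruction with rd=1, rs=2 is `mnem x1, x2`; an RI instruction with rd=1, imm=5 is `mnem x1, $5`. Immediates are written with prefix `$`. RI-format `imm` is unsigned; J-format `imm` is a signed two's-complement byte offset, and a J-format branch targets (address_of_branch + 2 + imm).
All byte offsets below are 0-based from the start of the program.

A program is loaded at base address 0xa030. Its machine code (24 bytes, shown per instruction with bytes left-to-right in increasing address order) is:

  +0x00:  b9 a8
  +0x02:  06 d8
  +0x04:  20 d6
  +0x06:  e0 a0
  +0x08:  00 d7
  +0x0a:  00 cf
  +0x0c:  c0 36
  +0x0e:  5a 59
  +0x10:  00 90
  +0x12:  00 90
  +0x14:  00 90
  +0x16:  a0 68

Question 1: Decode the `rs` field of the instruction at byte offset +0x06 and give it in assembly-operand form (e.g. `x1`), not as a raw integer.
x7

@+06  little-endian(e0 a0) = 0xa0e0
  opcode bits[15:11]=0x14: bor/RR
  rd@[10:8]=0x0 ⇒ x0
  rs@[7:5]=0x7 ⇒ x7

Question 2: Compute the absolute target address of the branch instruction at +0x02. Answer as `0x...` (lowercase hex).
0xa03a

+0x02: 06 d8 ⇒ word 0xd806 (little)
  opcode bits[15:11]=0x1b: je/J
  imm@[10:0]=0x6 ⇒ $6
  target = base 0xa030 + off 0x02 + 2 + imm 6 = 0xa03a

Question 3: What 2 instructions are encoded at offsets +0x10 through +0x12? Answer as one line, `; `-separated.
nop; nop

+0x10: 00 90 ⇒ word 0x9000 (little)
  top 5b → 0x12 → nop [N]
+0x12: 00 90 ⇒ word 0x9000 (little)
  top 5b → 0x12 → nop [N]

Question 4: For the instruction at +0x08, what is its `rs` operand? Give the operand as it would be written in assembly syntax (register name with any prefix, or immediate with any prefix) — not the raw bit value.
+0x08: 00 d7 ⇒ word 0xd700 (little)
  opcode bits[15:11]=0x1a: xor/RR
  rd: (w>>8)&0x7=0x7 → x7
  rs: (w>>5)&0x7=0x0 → x0

x0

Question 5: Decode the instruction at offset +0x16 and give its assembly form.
@+16  little-endian(a0 68) = 0x68a0
  opcode bits[15:11]=0xd: str/RR
  rd: (w>>8)&0x7=0x0 → x0
  rs: (w>>5)&0x7=0x5 → x5

str x0, x5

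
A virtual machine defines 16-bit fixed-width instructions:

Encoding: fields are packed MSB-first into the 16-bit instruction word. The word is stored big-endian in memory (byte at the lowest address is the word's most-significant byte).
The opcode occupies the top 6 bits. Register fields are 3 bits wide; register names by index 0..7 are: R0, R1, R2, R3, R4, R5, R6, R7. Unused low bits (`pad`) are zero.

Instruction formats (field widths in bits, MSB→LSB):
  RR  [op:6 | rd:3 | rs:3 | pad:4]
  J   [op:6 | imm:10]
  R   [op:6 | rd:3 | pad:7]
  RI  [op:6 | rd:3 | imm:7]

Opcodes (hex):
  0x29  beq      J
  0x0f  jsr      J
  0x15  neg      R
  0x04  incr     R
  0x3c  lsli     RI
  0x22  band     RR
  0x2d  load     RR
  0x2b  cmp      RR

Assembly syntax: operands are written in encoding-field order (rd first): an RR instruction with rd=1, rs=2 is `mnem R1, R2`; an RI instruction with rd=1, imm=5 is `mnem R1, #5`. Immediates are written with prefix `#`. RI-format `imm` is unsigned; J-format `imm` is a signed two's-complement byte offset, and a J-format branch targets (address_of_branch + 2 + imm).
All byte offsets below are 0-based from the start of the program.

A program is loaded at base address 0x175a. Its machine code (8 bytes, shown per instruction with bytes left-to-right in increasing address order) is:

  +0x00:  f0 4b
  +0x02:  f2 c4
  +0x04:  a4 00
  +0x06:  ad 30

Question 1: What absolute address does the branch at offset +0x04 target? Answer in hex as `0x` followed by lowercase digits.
0x1760

@+04  big-endian(a4 00) = 0xa400
  op=0xa400>>10=0x29 ⇒ beq (J)
  imm: (w>>0)&0x3ff=0x0 → #0
  target = base 0x175a + off 0x04 + 2 + imm 0 = 0x1760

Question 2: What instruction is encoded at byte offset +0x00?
lsli R0, #75

@+00  big-endian(f0 4b) = 0xf04b
  op=0xf04b>>10=0x3c ⇒ lsli (RI)
  rd@[9:7]=0x0 ⇒ R0
  imm@[6:0]=0x4b ⇒ #75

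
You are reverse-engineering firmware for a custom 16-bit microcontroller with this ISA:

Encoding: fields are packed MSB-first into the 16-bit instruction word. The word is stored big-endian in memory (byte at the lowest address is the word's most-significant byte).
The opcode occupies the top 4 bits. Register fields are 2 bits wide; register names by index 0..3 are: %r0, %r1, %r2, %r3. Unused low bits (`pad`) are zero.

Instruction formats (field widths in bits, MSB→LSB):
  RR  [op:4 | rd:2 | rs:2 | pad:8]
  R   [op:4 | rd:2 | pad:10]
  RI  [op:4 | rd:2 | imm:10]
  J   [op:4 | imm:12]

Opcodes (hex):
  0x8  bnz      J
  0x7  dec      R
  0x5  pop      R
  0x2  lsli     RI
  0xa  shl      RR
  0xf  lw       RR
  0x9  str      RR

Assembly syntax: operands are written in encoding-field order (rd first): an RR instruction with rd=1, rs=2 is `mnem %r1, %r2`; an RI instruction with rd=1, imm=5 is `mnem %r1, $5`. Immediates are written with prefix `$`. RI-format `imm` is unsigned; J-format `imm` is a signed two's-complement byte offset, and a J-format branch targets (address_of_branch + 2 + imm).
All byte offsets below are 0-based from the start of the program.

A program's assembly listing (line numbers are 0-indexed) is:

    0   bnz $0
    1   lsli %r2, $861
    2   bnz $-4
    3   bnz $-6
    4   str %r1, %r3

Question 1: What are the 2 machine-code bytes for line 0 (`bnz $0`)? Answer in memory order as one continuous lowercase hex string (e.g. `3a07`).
8000

L0: bnz op=0x8:4|imm=0:12 ⇒ 0x8000 ⇒ big 80 00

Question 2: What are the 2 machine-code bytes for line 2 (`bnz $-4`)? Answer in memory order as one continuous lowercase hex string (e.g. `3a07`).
L2: bnz op=0x8:4|imm=-4:12 ⇒ 0x8ffc ⇒ big 8f fc

8ffc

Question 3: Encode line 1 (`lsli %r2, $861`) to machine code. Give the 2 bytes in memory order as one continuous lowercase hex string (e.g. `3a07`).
2b5d

1. lsli fields op=0x2:4|rd=2:2|imm=861:10 → word 2b5dh → 2b 5d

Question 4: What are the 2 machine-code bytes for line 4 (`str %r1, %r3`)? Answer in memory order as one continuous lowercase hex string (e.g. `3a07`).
9700

L4: str op=0x9:4|rd=1:2|rs=3:2|pad=0:8 ⇒ 0x9700 ⇒ big 97 00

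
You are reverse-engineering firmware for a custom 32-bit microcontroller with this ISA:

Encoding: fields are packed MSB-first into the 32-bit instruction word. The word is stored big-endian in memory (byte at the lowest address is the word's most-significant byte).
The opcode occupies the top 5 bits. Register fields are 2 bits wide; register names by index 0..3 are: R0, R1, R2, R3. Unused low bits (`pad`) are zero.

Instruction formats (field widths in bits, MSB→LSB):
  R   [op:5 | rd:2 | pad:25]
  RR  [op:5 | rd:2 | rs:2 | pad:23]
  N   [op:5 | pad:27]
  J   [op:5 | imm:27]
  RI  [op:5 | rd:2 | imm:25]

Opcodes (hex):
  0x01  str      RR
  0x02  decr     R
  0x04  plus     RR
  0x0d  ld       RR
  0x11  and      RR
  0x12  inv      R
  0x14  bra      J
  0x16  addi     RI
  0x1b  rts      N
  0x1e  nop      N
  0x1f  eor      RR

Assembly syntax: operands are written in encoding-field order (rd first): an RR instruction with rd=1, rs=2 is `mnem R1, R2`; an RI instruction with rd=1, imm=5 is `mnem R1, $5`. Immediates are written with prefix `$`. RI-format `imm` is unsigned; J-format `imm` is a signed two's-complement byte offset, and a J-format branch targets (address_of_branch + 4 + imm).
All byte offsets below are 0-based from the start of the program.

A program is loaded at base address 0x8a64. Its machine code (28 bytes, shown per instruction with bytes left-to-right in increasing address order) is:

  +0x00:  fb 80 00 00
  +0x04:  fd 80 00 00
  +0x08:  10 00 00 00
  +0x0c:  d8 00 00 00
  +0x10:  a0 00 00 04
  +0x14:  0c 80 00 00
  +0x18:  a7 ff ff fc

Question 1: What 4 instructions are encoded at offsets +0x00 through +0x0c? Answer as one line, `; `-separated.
+0x00: fb 80 00 00 ⇒ word 0xfb800000 (big)
  op=0xfb800000>>27=0x1f ⇒ eor (RR)
  [26:25] rd=1 = R1
  [24:23] rs=3 = R3
+0x04: fd 80 00 00 ⇒ word 0xfd800000 (big)
  op=0xfd800000>>27=0x1f ⇒ eor (RR)
  [26:25] rd=2 = R2
  [24:23] rs=3 = R3
+0x08: 10 00 00 00 ⇒ word 0x10000000 (big)
  op=0x10000000>>27=0x2 ⇒ decr (R)
  [26:25] rd=0 = R0
+0x0c: d8 00 00 00 ⇒ word 0xd8000000 (big)
  op=0xd8000000>>27=0x1b ⇒ rts (N)

eor R1, R3; eor R2, R3; decr R0; rts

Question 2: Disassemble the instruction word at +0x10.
bra $4

@+10  big-endian(a0 00 00 04) = 0xa0000004
  opcode bits[31:27]=0x14: bra/J
  imm@[26:0]=0x4 ⇒ $4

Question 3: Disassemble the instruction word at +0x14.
[14] 0c 80 00 00 → 0x0c800000
  op=0x0c800000>>27=0x1 ⇒ str (RR)
  [26:25] rd=2 = R2
  [24:23] rs=1 = R1

str R2, R1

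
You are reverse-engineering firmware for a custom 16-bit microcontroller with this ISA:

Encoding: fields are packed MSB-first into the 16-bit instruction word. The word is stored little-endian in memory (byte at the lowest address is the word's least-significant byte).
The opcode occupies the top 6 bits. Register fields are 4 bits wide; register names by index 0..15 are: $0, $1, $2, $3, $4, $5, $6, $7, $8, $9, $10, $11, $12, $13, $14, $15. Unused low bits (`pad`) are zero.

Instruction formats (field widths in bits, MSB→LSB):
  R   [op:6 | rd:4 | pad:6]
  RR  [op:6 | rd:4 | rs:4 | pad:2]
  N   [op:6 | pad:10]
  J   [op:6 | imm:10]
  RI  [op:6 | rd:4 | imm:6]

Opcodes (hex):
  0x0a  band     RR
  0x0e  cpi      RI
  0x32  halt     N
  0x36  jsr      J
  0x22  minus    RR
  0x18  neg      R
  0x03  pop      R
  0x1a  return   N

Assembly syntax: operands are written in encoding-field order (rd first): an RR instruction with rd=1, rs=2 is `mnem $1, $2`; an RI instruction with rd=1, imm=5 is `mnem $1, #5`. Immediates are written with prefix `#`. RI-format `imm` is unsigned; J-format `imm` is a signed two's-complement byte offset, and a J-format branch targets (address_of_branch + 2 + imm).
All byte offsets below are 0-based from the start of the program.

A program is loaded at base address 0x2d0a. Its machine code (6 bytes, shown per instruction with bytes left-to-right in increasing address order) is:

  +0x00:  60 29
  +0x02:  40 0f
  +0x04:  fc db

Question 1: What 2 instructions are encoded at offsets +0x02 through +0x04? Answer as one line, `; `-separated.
off 0x02: read 40 0f as little → 0x0f40
  opcode bits[15:10]=0x3: pop/R
  [9:6] rd=13 = $13
off 0x04: read fc db as little → 0xdbfc
  opcode bits[15:10]=0x36: jsr/J
  [9:0] imm=1020 (s10→-4) = #-4

pop $13; jsr #-4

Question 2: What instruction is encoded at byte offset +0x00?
band $5, $8

@+00  little-endian(60 29) = 0x2960
  top 6b → 0xa → band [RR]
  [9:6] rd=5 = $5
  [5:2] rs=8 = $8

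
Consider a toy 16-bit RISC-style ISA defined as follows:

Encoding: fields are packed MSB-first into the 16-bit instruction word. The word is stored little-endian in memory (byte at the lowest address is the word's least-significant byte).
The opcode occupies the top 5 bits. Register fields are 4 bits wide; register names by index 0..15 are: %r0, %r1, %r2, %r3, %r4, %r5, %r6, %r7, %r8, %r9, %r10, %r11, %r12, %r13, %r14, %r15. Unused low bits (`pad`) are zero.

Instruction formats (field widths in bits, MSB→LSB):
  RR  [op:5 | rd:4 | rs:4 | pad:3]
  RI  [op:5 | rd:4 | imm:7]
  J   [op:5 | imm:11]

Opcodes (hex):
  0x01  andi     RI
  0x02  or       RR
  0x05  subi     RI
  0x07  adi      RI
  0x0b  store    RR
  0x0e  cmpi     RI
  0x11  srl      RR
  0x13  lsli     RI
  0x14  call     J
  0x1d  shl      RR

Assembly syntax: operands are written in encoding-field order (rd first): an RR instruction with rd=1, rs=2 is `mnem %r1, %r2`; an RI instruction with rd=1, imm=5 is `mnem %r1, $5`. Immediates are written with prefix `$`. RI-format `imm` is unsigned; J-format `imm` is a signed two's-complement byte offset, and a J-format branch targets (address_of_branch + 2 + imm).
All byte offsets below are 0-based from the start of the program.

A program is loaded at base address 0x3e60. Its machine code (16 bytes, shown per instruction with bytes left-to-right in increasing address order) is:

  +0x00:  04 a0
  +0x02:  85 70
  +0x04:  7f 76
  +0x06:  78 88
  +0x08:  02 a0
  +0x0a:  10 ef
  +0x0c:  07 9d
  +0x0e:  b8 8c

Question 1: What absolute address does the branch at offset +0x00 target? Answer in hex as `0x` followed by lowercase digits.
0x3e66

off 0x00: read 04 a0 as little → 0xa004
  top 5b → 0x14 → call [J]
  imm: (w>>0)&0x7ff=0x4 → $4
  target = base 0x3e60 + off 0x00 + 2 + imm 4 = 0x3e66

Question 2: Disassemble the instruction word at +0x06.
srl %r0, %r15

[06] 78 88 → 0x8878
  op=0x8878>>11=0x11 ⇒ srl (RR)
  [10:7] rd=0 = %r0
  [6:3] rs=15 = %r15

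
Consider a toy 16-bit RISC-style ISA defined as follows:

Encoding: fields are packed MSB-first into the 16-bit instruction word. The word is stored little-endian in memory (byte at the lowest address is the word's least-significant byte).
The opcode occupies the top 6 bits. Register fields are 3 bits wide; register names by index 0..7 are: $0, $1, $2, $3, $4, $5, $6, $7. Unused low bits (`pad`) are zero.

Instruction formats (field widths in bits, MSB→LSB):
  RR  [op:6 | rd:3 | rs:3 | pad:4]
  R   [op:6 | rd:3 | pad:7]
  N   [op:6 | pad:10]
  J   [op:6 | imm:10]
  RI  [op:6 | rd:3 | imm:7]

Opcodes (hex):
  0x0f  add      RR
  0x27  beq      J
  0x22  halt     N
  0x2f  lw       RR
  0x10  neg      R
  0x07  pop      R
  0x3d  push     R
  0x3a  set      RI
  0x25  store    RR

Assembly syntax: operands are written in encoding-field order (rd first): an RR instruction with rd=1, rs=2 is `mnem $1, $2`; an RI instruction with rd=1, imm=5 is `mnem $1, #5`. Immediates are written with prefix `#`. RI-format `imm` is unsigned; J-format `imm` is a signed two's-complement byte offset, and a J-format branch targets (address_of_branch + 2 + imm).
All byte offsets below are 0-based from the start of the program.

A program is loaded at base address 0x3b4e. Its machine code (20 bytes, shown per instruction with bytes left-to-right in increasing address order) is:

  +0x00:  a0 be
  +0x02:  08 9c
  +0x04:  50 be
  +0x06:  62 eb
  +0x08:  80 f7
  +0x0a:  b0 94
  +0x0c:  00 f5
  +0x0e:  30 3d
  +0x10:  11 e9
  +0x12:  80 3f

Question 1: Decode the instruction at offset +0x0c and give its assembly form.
[0c] 00 f5 → 0xf500
  op=0xf500>>10=0x3d ⇒ push (R)
  [9:7] rd=2 = $2

push $2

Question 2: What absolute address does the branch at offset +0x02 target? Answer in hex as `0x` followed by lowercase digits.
0x3b5a

+0x02: 08 9c ⇒ word 0x9c08 (little)
  op=0x9c08>>10=0x27 ⇒ beq (J)
  imm: (w>>0)&0x3ff=0x8 → #8
  target = base 0x3b4e + off 0x02 + 2 + imm 8 = 0x3b5a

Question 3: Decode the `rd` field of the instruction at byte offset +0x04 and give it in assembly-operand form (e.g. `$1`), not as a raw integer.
$4

+0x04: 50 be ⇒ word 0xbe50 (little)
  top 6b → 0x2f → lw [RR]
  [9:7] rd=4 = $4
  [6:4] rs=5 = $5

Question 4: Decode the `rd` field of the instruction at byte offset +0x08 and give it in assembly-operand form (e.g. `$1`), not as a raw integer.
$7

+0x08: 80 f7 ⇒ word 0xf780 (little)
  opcode bits[15:10]=0x3d: push/R
  [9:7] rd=7 = $7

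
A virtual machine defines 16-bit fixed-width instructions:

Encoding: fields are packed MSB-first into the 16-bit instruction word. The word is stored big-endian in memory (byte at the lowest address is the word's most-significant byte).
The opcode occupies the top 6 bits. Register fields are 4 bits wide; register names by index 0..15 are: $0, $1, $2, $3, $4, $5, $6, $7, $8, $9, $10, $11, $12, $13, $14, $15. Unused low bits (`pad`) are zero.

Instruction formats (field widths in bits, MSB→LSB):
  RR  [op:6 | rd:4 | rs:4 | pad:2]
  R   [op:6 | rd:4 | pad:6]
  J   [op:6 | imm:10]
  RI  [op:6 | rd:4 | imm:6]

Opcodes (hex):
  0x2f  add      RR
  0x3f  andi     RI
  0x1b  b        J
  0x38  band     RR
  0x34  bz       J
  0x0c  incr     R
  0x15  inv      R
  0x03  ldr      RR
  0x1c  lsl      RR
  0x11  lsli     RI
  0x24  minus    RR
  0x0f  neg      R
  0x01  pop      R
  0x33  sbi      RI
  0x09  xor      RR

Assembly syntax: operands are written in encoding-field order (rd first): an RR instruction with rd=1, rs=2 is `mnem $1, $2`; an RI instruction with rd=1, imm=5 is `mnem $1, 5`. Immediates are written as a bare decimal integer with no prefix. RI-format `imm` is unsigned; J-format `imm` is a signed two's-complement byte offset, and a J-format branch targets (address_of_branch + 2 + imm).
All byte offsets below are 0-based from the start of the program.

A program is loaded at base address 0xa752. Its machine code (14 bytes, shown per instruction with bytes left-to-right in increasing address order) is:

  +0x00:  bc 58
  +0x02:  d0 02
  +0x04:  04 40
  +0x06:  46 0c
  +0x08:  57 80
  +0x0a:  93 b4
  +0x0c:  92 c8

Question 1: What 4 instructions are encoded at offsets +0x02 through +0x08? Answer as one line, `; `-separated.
off 0x02: read d0 02 as big → 0xd002
  op=0xd002>>10=0x34 ⇒ bz (J)
  imm: (w>>0)&0x3ff=0x2 → 2
off 0x04: read 04 40 as big → 0x0440
  op=0x0440>>10=0x1 ⇒ pop (R)
  rd: (w>>6)&0xf=0x1 → $1
off 0x06: read 46 0c as big → 0x460c
  op=0x460c>>10=0x11 ⇒ lsli (RI)
  rd: (w>>6)&0xf=0x8 → $8
  imm: (w>>0)&0x3f=0xc → 12
off 0x08: read 57 80 as big → 0x5780
  op=0x5780>>10=0x15 ⇒ inv (R)
  rd: (w>>6)&0xf=0xe → $14

bz 2; pop $1; lsli $8, 12; inv $14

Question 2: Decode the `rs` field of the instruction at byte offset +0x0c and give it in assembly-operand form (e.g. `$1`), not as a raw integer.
@+0c  big-endian(92 c8) = 0x92c8
  opcode bits[15:10]=0x24: minus/RR
  rd: (w>>6)&0xf=0xb → $11
  rs: (w>>2)&0xf=0x2 → $2

$2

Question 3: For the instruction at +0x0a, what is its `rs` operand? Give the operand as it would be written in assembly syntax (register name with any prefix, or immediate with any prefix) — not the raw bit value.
$13

@+0a  big-endian(93 b4) = 0x93b4
  opcode bits[15:10]=0x24: minus/RR
  rd: (w>>6)&0xf=0xe → $14
  rs: (w>>2)&0xf=0xd → $13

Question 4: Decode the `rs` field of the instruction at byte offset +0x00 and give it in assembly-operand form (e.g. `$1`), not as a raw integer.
[00] bc 58 → 0xbc58
  op=0xbc58>>10=0x2f ⇒ add (RR)
  rd@[9:6]=0x1 ⇒ $1
  rs@[5:2]=0x6 ⇒ $6

$6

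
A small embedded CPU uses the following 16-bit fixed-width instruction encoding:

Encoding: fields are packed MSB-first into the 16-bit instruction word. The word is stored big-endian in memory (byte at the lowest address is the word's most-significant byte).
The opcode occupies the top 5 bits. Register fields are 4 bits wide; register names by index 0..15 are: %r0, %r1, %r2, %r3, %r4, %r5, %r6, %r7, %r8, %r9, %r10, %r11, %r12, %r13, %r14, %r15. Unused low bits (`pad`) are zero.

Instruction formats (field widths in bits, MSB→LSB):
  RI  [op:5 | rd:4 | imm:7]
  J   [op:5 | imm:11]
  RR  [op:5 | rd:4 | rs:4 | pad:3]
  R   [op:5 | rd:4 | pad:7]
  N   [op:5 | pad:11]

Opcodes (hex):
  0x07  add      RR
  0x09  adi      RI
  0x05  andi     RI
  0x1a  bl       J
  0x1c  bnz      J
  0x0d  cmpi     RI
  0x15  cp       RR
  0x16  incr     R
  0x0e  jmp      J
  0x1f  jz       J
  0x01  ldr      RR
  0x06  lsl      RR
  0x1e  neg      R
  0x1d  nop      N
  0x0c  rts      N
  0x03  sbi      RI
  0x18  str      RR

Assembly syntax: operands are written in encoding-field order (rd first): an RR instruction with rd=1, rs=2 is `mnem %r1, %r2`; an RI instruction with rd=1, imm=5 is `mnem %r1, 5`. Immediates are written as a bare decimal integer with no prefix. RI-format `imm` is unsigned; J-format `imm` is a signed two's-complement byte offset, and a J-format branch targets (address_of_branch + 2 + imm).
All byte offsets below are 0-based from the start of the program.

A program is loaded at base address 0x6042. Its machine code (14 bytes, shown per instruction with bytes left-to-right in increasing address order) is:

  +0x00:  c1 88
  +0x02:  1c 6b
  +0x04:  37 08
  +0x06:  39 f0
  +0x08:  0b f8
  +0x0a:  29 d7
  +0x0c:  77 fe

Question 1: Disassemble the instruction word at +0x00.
+0x00: c1 88 ⇒ word 0xc188 (big)
  top 5b → 0x18 → str [RR]
  rd@[10:7]=0x3 ⇒ %r3
  rs@[6:3]=0x1 ⇒ %r1

str %r3, %r1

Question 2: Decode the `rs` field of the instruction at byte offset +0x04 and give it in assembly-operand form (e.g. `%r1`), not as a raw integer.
%r1

[04] 37 08 → 0x3708
  top 5b → 0x6 → lsl [RR]
  [10:7] rd=14 = %r14
  [6:3] rs=1 = %r1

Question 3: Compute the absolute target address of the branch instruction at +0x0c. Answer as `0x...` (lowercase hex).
0x604e

off 0x0c: read 77 fe as big → 0x77fe
  op=0x77fe>>11=0xe ⇒ jmp (J)
  imm@[10:0]=0x7fe (s11→-2) ⇒ -2
  target = base 0x6042 + off 0x0c + 2 + imm -2 = 0x604e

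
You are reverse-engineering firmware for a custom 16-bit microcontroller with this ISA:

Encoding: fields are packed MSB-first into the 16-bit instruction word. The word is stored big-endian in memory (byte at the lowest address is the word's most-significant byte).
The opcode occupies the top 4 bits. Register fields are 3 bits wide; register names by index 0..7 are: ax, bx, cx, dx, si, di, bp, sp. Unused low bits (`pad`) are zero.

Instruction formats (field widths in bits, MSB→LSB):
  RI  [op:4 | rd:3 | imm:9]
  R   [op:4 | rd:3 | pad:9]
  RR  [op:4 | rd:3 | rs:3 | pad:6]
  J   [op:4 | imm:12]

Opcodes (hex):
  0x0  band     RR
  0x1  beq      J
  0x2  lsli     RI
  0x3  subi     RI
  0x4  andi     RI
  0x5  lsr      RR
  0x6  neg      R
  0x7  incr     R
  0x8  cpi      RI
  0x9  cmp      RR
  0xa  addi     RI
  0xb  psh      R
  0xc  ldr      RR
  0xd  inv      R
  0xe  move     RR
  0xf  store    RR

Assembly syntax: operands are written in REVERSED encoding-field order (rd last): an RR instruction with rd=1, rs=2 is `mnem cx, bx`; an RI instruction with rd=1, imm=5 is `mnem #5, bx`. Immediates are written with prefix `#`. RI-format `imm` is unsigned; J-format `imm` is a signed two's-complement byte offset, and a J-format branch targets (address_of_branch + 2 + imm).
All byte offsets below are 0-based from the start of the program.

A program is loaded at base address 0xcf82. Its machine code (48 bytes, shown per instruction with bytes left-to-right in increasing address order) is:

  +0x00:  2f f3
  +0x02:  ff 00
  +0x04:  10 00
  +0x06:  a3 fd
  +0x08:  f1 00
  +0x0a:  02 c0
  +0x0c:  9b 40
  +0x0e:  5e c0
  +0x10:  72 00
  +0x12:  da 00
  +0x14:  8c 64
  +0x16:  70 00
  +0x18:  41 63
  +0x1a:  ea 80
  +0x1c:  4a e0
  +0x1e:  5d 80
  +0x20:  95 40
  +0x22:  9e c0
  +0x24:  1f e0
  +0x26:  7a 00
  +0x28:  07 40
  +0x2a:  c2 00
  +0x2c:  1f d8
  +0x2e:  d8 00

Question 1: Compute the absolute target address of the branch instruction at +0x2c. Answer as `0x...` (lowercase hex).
0xcf88

off 0x2c: read 1f d8 as big → 0x1fd8
  op=0x1fd8>>12=0x1 ⇒ beq (J)
  imm@[11:0]=0xfd8 (s12→-40) ⇒ #-40
  target = base 0xcf82 + off 0x2c + 2 + imm -40 = 0xcf88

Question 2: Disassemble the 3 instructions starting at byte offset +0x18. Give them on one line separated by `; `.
andi #355, ax; move cx, di; andi #224, di

off 0x18: read 41 63 as big → 0x4163
  op=0x4163>>12=0x4 ⇒ andi (RI)
  rd: (w>>9)&0x7=0x0 → ax
  imm: (w>>0)&0x1ff=0x163 → #355
off 0x1a: read ea 80 as big → 0xea80
  op=0xea80>>12=0xe ⇒ move (RR)
  rd: (w>>9)&0x7=0x5 → di
  rs: (w>>6)&0x7=0x2 → cx
off 0x1c: read 4a e0 as big → 0x4ae0
  op=0x4ae0>>12=0x4 ⇒ andi (RI)
  rd: (w>>9)&0x7=0x5 → di
  imm: (w>>0)&0x1ff=0xe0 → #224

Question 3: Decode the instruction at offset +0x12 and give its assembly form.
inv di

+0x12: da 00 ⇒ word 0xda00 (big)
  top 4b → 0xd → inv [R]
  rd: (w>>9)&0x7=0x5 → di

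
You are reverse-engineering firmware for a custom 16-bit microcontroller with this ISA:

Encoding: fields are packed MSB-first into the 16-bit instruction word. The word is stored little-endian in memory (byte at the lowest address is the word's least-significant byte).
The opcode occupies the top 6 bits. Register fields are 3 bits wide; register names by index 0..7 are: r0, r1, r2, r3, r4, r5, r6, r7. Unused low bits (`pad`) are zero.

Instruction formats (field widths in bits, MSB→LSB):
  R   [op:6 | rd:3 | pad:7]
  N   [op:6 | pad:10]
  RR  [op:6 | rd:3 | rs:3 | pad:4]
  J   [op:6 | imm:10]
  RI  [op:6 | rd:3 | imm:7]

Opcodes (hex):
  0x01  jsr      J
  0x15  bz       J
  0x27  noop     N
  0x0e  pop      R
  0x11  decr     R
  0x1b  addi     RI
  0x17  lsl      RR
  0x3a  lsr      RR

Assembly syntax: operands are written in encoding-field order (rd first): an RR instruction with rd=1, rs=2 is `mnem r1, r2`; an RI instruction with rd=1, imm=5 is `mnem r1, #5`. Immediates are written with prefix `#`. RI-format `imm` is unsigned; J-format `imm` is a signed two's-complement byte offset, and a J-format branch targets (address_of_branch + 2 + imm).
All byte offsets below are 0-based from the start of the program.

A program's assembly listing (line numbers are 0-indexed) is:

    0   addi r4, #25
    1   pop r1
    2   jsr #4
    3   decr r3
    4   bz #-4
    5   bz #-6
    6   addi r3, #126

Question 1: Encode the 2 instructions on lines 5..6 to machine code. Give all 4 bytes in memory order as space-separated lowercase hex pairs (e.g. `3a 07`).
fa 57 fe 6d

line 5 (bz): pack op=0x15:6|imm=-6:10 = 0x57fa; little→ fa 57
line 6 (addi): pack op=0x1b:6|rd=3:3|imm=126:7 = 0x6dfe; little→ fe 6d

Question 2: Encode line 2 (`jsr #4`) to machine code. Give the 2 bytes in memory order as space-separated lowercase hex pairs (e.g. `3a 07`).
L2: jsr op=0x1:6|imm=4:10 ⇒ 0x0404 ⇒ little 04 04

04 04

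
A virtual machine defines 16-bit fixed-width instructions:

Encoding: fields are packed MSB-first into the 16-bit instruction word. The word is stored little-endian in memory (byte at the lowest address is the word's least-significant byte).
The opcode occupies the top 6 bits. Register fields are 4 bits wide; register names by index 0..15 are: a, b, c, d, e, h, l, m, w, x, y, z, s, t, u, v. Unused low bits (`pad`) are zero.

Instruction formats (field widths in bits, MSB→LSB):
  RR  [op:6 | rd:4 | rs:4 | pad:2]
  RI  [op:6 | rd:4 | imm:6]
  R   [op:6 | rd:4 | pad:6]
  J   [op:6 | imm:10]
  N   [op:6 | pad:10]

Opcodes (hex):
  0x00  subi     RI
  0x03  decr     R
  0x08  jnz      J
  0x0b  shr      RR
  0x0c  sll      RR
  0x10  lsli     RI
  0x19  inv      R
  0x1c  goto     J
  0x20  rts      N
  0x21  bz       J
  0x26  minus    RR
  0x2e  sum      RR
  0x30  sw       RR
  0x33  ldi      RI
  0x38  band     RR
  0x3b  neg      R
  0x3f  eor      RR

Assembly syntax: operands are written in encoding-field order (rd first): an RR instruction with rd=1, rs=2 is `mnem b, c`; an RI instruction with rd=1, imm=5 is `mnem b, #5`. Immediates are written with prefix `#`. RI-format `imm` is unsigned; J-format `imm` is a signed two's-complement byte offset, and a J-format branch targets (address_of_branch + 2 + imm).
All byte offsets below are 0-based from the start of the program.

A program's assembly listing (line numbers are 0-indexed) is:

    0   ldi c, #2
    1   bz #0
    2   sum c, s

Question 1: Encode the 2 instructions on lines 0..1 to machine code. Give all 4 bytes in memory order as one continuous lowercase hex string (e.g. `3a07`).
line 0 (ldi): pack op=0x33:6|rd=2:4|imm=2:6 = 0xcc82; little→ 82 cc
line 1 (bz): pack op=0x21:6|imm=0:10 = 0x8400; little→ 00 84

82cc0084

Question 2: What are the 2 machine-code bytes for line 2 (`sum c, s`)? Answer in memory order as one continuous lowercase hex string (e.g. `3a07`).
2. sum fields op=0x2e:6|rd=2:4|rs=12:4|pad=0:2 → word b8b0h → b0 b8

b0b8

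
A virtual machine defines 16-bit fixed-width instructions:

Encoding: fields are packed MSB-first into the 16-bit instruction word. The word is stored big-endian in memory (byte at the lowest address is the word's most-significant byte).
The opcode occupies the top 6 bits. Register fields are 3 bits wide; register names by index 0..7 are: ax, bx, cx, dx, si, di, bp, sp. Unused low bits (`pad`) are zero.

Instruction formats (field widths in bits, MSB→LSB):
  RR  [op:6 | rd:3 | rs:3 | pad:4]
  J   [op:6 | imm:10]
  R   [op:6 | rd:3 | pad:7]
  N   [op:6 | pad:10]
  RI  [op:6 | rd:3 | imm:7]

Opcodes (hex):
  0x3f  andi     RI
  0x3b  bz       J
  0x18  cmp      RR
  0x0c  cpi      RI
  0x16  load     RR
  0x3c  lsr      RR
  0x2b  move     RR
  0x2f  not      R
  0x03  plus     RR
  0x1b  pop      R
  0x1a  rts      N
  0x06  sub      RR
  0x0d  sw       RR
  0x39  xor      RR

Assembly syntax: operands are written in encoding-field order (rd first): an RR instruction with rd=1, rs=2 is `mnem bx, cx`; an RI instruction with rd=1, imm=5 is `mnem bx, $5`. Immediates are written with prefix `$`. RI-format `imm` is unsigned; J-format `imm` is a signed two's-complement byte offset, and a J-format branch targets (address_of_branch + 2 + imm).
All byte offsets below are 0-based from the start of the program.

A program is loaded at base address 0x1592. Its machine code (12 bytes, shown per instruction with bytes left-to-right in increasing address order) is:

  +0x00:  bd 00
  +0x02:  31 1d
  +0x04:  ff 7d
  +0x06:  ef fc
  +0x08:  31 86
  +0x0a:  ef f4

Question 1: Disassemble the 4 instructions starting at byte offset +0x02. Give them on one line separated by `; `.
cpi cx, $29; andi bp, $125; bz $-4; cpi dx, $6

@+02  big-endian(31 1d) = 0x311d
  top 6b → 0xc → cpi [RI]
  rd@[9:7]=0x2 ⇒ cx
  imm@[6:0]=0x1d ⇒ $29
@+04  big-endian(ff 7d) = 0xff7d
  top 6b → 0x3f → andi [RI]
  rd@[9:7]=0x6 ⇒ bp
  imm@[6:0]=0x7d ⇒ $125
@+06  big-endian(ef fc) = 0xeffc
  top 6b → 0x3b → bz [J]
  imm@[9:0]=0x3fc (s10→-4) ⇒ $-4
@+08  big-endian(31 86) = 0x3186
  top 6b → 0xc → cpi [RI]
  rd@[9:7]=0x3 ⇒ dx
  imm@[6:0]=0x6 ⇒ $6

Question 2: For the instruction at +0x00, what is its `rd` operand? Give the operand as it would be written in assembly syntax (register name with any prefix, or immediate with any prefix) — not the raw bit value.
@+00  big-endian(bd 00) = 0xbd00
  top 6b → 0x2f → not [R]
  rd: (w>>7)&0x7=0x2 → cx

cx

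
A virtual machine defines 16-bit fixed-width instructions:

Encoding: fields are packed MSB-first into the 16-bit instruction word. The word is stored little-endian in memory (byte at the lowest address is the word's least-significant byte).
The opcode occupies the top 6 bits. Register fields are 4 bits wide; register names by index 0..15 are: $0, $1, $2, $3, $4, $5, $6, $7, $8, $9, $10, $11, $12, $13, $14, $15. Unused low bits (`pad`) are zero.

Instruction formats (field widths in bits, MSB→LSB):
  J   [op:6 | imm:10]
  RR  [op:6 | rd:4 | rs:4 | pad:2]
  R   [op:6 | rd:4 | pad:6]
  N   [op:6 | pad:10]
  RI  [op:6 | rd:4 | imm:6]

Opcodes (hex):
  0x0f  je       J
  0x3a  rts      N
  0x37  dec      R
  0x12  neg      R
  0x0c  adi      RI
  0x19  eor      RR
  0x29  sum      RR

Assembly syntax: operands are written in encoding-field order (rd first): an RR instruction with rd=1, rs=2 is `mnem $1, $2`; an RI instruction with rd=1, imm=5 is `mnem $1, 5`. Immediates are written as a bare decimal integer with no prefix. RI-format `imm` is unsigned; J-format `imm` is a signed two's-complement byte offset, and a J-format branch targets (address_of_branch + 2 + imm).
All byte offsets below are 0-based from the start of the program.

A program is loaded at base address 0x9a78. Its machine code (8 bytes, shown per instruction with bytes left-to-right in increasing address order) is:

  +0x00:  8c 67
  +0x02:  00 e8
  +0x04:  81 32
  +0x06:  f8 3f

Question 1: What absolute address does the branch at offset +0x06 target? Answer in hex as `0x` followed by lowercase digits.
@+06  little-endian(f8 3f) = 0x3ff8
  op=0x3ff8>>10=0xf ⇒ je (J)
  [9:0] imm=1016 (s10→-8) = -8
  target = base 0x9a78 + off 0x06 + 2 + imm -8 = 0x9a78

0x9a78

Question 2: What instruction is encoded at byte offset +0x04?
adi $10, 1

[04] 81 32 → 0x3281
  opcode bits[15:10]=0xc: adi/RI
  [9:6] rd=10 = $10
  [5:0] imm=1 = 1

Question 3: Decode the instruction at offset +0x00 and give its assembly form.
@+00  little-endian(8c 67) = 0x678c
  top 6b → 0x19 → eor [RR]
  [9:6] rd=14 = $14
  [5:2] rs=3 = $3

eor $14, $3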